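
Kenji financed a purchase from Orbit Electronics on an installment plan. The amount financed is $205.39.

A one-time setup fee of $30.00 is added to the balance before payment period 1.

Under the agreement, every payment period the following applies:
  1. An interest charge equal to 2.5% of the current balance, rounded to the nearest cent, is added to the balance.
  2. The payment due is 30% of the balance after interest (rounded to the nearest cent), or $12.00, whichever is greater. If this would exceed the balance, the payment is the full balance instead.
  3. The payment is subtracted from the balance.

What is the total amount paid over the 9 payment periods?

$254.93

Payment period 1: opening $235.39; interest $5.88 → $241.27; payment $72.38; balance $168.89
Payment period 2: opening $168.89; interest $4.22 → $173.11; payment $51.93; balance $121.18
Payment period 3: opening $121.18; interest $3.03 → $124.21; payment $37.26; balance $86.95
Payment period 4: opening $86.95; interest $2.17 → $89.12; payment $26.74; balance $62.38
Payment period 5: opening $62.38; interest $1.56 → $63.94; payment $19.18; balance $44.76
Payment period 6: opening $44.76; interest $1.12 → $45.88; payment $13.76; balance $32.12
Payment period 7: opening $32.12; interest $0.80 → $32.92; payment $12.00; balance $20.92
Payment period 8: opening $20.92; interest $0.52 → $21.44; payment $12.00; balance $9.44
Payment period 9: opening $9.44; interest $0.24 → $9.68; payment $9.68; balance $0.00
Total paid: $254.93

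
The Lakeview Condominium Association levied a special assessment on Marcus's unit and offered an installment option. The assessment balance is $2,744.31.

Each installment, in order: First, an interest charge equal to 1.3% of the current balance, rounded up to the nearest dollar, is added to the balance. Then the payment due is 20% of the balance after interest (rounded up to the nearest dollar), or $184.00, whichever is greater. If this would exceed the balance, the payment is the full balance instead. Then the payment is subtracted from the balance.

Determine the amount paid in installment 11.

Installment 1: opening $2,744.31; interest $36.00 → $2,780.31; payment $557.00; balance $2,223.31
Installment 2: opening $2,223.31; interest $29.00 → $2,252.31; payment $451.00; balance $1,801.31
Installment 3: opening $1,801.31; interest $24.00 → $1,825.31; payment $366.00; balance $1,459.31
Installment 4: opening $1,459.31; interest $19.00 → $1,478.31; payment $296.00; balance $1,182.31
Installment 5: opening $1,182.31; interest $16.00 → $1,198.31; payment $240.00; balance $958.31
Installment 6: opening $958.31; interest $13.00 → $971.31; payment $195.00; balance $776.31
Installment 7: opening $776.31; interest $11.00 → $787.31; payment $184.00; balance $603.31
Installment 8: opening $603.31; interest $8.00 → $611.31; payment $184.00; balance $427.31
Installment 9: opening $427.31; interest $6.00 → $433.31; payment $184.00; balance $249.31
Installment 10: opening $249.31; interest $4.00 → $253.31; payment $184.00; balance $69.31
Installment 11: opening $69.31; interest $1.00 → $70.31; payment $70.31; balance $0.00

$70.31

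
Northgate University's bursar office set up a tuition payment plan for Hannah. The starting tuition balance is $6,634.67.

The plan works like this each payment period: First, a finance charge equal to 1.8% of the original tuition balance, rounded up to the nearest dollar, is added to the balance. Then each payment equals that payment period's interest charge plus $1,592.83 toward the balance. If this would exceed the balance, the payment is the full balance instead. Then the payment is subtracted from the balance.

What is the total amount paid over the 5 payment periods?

$7,234.67

Payment period 1: $6,634.67 +$120.00 interest = $6,754.67; pay $1,712.83 → $5,041.84
Payment period 2: $5,041.84 +$120.00 interest = $5,161.84; pay $1,712.83 → $3,449.01
Payment period 3: $3,449.01 +$120.00 interest = $3,569.01; pay $1,712.83 → $1,856.18
Payment period 4: $1,856.18 +$120.00 interest = $1,976.18; pay $1,712.83 → $263.35
Payment period 5: $263.35 +$120.00 interest = $383.35; pay $383.35 → $0.00
Total paid: $7,234.67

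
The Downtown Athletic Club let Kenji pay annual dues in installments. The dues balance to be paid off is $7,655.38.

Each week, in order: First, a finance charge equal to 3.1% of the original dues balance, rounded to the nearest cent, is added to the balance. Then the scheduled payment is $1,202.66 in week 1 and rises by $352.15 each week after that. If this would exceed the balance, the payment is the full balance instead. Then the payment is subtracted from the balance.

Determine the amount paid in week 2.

Week 1: opening $7,655.38; interest $237.32 → $7,892.70; payment $1,202.66; balance $6,690.04
Week 2: opening $6,690.04; interest $237.32 → $6,927.36; payment $1,554.81; balance $5,372.55

$1,554.81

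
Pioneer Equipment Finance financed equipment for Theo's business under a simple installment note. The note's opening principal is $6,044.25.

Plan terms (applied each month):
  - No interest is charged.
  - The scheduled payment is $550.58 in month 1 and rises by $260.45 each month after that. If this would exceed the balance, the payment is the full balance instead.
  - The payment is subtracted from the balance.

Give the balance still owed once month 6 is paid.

$0.00

Month 1: opening $6,044.25; payment $550.58; balance $5,493.67
Month 2: opening $5,493.67; payment $811.03; balance $4,682.64
Month 3: opening $4,682.64; payment $1,071.48; balance $3,611.16
Month 4: opening $3,611.16; payment $1,331.93; balance $2,279.23
Month 5: opening $2,279.23; payment $1,592.38; balance $686.85
Month 6: opening $686.85; payment $686.85; balance $0.00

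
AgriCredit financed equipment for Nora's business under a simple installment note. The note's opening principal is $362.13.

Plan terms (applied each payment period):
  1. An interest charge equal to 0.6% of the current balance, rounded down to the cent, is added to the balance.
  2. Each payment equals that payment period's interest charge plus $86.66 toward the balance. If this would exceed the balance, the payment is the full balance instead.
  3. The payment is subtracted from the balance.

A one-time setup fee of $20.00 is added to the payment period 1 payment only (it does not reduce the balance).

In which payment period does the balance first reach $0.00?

5

# | Opening | Interest | Payment | Fee | End bal
1 | $362.13 | $2.17 | $88.83 | $20.00 | $275.47
2 | $275.47 | $1.65 | $88.31 | — | $188.81
3 | $188.81 | $1.13 | $87.79 | — | $102.15
4 | $102.15 | $0.61 | $87.27 | — | $15.49
5 | $15.49 | $0.09 | $15.58 | — | $0.00
Balance reaches $0.00 in payment period 5.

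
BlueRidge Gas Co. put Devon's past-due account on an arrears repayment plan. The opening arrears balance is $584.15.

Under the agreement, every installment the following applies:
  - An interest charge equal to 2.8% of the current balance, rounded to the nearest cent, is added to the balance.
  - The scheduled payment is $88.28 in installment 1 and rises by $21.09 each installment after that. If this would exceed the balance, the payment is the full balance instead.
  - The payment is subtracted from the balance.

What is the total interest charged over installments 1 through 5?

$55.09

Installment 1: $584.15 +$16.36 interest = $600.51; pay $88.28 → $512.23
Installment 2: $512.23 +$14.34 interest = $526.57; pay $109.37 → $417.20
Installment 3: $417.20 +$11.68 interest = $428.88; pay $130.46 → $298.42
Installment 4: $298.42 +$8.36 interest = $306.78; pay $151.55 → $155.23
Installment 5: $155.23 +$4.35 interest = $159.58; pay $159.58 → $0.00
Total interest: $16.36 + $14.34 + $11.68 + $8.36 + $4.35 = $55.09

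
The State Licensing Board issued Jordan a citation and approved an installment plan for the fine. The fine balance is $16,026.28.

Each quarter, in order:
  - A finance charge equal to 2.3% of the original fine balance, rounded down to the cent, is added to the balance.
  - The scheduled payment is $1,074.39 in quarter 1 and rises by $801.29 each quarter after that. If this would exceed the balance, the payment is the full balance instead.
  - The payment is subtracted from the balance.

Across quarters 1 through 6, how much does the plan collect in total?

$18,237.88

# | Opening | Interest | Payment | End bal
1 | $16,026.28 | $368.60 | $1,074.39 | $15,320.49
2 | $15,320.49 | $368.60 | $1,875.68 | $13,813.41
3 | $13,813.41 | $368.60 | $2,676.97 | $11,505.04
4 | $11,505.04 | $368.60 | $3,478.26 | $8,395.38
5 | $8,395.38 | $368.60 | $4,279.55 | $4,484.43
6 | $4,484.43 | $368.60 | $4,853.03 | $0.00
Total paid: $18,237.88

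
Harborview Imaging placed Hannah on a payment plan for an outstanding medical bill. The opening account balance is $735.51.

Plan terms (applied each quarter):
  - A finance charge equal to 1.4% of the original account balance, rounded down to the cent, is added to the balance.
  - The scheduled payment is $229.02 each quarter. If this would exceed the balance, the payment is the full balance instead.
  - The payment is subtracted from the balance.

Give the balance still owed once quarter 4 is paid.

$0.00

# | Opening | Interest | Payment | End bal
1 | $735.51 | $10.29 | $229.02 | $516.78
2 | $516.78 | $10.29 | $229.02 | $298.05
3 | $298.05 | $10.29 | $229.02 | $79.32
4 | $79.32 | $10.29 | $89.61 | $0.00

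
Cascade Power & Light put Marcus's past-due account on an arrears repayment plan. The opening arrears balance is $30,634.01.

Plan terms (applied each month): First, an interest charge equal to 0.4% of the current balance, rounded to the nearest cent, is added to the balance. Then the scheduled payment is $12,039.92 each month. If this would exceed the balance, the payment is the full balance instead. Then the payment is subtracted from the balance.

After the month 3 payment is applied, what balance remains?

$0.00

# | Opening | Interest | Payment | End bal
1 | $30,634.01 | $122.54 | $12,039.92 | $18,716.63
2 | $18,716.63 | $74.87 | $12,039.92 | $6,751.58
3 | $6,751.58 | $27.01 | $6,778.59 | $0.00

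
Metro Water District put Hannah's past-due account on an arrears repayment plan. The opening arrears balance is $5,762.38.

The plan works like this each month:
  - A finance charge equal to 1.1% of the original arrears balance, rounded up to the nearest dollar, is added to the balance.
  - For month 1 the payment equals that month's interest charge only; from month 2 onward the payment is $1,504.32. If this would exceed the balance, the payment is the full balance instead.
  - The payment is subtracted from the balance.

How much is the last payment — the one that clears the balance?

$65.10

Month 1: opening $5,762.38; interest $64.00 → $5,826.38; payment $64.00; balance $5,762.38
Month 2: opening $5,762.38; interest $64.00 → $5,826.38; payment $1,504.32; balance $4,322.06
Month 3: opening $4,322.06; interest $64.00 → $4,386.06; payment $1,504.32; balance $2,881.74
Month 4: opening $2,881.74; interest $64.00 → $2,945.74; payment $1,504.32; balance $1,441.42
Month 5: opening $1,441.42; interest $64.00 → $1,505.42; payment $1,504.32; balance $1.10
Month 6: opening $1.10; interest $64.00 → $65.10; payment $65.10; balance $0.00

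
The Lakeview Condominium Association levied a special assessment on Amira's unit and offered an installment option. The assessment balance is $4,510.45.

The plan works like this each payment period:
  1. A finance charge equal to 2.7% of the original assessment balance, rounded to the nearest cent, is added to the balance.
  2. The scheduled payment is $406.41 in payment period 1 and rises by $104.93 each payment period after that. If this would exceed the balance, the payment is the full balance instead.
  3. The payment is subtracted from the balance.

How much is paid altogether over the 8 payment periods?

Payment period 1: opening $4,510.45; interest $121.78 → $4,632.23; payment $406.41; balance $4,225.82
Payment period 2: opening $4,225.82; interest $121.78 → $4,347.60; payment $511.34; balance $3,836.26
Payment period 3: opening $3,836.26; interest $121.78 → $3,958.04; payment $616.27; balance $3,341.77
Payment period 4: opening $3,341.77; interest $121.78 → $3,463.55; payment $721.20; balance $2,742.35
Payment period 5: opening $2,742.35; interest $121.78 → $2,864.13; payment $826.13; balance $2,038.00
Payment period 6: opening $2,038.00; interest $121.78 → $2,159.78; payment $931.06; balance $1,228.72
Payment period 7: opening $1,228.72; interest $121.78 → $1,350.50; payment $1,035.99; balance $314.51
Payment period 8: opening $314.51; interest $121.78 → $436.29; payment $436.29; balance $0.00
Total paid: $5,484.69

$5,484.69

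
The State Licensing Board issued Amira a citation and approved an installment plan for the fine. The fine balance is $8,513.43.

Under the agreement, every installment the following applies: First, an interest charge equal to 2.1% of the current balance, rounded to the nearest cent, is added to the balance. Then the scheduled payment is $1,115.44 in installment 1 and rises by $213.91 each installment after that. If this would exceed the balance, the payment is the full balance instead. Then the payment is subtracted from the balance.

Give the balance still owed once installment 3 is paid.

$4,997.81

Installment 1: $8,513.43 +$178.78 interest = $8,692.21; pay $1,115.44 → $7,576.77
Installment 2: $7,576.77 +$159.11 interest = $7,735.88; pay $1,329.35 → $6,406.53
Installment 3: $6,406.53 +$134.54 interest = $6,541.07; pay $1,543.26 → $4,997.81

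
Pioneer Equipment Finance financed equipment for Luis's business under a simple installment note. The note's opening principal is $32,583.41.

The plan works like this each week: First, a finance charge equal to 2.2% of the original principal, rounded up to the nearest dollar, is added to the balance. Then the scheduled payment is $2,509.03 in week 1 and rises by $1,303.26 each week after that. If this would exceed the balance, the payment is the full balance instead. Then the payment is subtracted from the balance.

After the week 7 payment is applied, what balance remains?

Week 1: $32,583.41 +$717.00 interest = $33,300.41; pay $2,509.03 → $30,791.38
Week 2: $30,791.38 +$717.00 interest = $31,508.38; pay $3,812.29 → $27,696.09
Week 3: $27,696.09 +$717.00 interest = $28,413.09; pay $5,115.55 → $23,297.54
Week 4: $23,297.54 +$717.00 interest = $24,014.54; pay $6,418.81 → $17,595.73
Week 5: $17,595.73 +$717.00 interest = $18,312.73; pay $7,722.07 → $10,590.66
Week 6: $10,590.66 +$717.00 interest = $11,307.66; pay $9,025.33 → $2,282.33
Week 7: $2,282.33 +$717.00 interest = $2,999.33; pay $2,999.33 → $0.00

$0.00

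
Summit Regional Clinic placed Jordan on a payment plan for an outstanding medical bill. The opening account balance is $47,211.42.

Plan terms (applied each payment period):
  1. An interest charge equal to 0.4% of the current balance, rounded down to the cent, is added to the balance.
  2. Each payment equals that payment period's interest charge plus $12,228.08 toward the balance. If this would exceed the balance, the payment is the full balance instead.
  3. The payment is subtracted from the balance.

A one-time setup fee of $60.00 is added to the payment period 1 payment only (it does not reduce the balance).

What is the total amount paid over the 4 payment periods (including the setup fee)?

Payment period 1: opening $47,211.42; interest $188.84 → $47,400.26; payment $12,416.92 (+ $60.00 fee); balance $34,983.34
Payment period 2: opening $34,983.34; interest $139.93 → $35,123.27; payment $12,368.01; balance $22,755.26
Payment period 3: opening $22,755.26; interest $91.02 → $22,846.28; payment $12,319.10; balance $10,527.18
Payment period 4: opening $10,527.18; interest $42.10 → $10,569.28; payment $10,569.28; balance $0.00
Total paid: $47,733.31

$47,733.31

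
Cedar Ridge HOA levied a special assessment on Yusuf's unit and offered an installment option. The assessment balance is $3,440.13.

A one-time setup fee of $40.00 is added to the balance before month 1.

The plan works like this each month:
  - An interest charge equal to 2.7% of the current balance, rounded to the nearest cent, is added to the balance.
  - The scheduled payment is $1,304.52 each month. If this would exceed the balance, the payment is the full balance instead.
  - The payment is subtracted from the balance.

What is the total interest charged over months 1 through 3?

$182.95

Month 1: $3,480.13 +$93.96 interest = $3,574.09; pay $1,304.52 → $2,269.57
Month 2: $2,269.57 +$61.28 interest = $2,330.85; pay $1,304.52 → $1,026.33
Month 3: $1,026.33 +$27.71 interest = $1,054.04; pay $1,054.04 → $0.00
Total interest: $93.96 + $61.28 + $27.71 = $182.95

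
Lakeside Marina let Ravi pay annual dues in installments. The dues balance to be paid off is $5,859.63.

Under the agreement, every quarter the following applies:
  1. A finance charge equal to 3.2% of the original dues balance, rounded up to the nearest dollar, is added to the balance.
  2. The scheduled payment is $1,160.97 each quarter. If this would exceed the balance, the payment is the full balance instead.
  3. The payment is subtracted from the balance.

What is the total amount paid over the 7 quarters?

$7,175.63

Quarter 1: $5,859.63 +$188.00 interest = $6,047.63; pay $1,160.97 → $4,886.66
Quarter 2: $4,886.66 +$188.00 interest = $5,074.66; pay $1,160.97 → $3,913.69
Quarter 3: $3,913.69 +$188.00 interest = $4,101.69; pay $1,160.97 → $2,940.72
Quarter 4: $2,940.72 +$188.00 interest = $3,128.72; pay $1,160.97 → $1,967.75
Quarter 5: $1,967.75 +$188.00 interest = $2,155.75; pay $1,160.97 → $994.78
Quarter 6: $994.78 +$188.00 interest = $1,182.78; pay $1,160.97 → $21.81
Quarter 7: $21.81 +$188.00 interest = $209.81; pay $209.81 → $0.00
Total paid: $7,175.63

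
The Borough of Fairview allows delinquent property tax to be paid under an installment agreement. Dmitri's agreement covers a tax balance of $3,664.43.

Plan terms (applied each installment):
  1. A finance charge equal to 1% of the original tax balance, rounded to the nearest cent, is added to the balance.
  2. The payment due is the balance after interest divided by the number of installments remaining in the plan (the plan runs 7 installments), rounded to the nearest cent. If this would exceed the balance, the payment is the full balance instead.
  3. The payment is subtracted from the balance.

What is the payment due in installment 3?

Installment 1: opening $3,664.43; interest $36.64 → $3,701.07; payment $528.72; balance $3,172.35
Installment 2: opening $3,172.35; interest $36.64 → $3,208.99; payment $534.83; balance $2,674.16
Installment 3: opening $2,674.16; interest $36.64 → $2,710.80; payment $542.16; balance $2,168.64

$542.16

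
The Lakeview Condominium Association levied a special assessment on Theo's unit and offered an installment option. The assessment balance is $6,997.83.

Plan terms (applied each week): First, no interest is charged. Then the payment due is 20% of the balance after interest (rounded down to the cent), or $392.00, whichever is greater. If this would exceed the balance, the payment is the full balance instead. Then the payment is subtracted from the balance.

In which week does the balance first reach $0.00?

11

Week 1: opening $6,997.83; payment $1,399.56; balance $5,598.27
Week 2: opening $5,598.27; payment $1,119.65; balance $4,478.62
Week 3: opening $4,478.62; payment $895.72; balance $3,582.90
Week 4: opening $3,582.90; payment $716.58; balance $2,866.32
Week 5: opening $2,866.32; payment $573.26; balance $2,293.06
Week 6: opening $2,293.06; payment $458.61; balance $1,834.45
Week 7: opening $1,834.45; payment $392.00; balance $1,442.45
Week 8: opening $1,442.45; payment $392.00; balance $1,050.45
Week 9: opening $1,050.45; payment $392.00; balance $658.45
Week 10: opening $658.45; payment $392.00; balance $266.45
Week 11: opening $266.45; payment $266.45; balance $0.00
Balance reaches $0.00 in week 11.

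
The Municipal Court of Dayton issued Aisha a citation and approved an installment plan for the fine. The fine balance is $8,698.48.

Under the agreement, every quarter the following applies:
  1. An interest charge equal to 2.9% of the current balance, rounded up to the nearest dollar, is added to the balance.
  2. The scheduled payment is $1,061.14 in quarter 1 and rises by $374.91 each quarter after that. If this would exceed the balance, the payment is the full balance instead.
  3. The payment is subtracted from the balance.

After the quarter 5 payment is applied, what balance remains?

# | Opening | Interest | Payment | End bal
1 | $8,698.48 | $253.00 | $1,061.14 | $7,890.34
2 | $7,890.34 | $229.00 | $1,436.05 | $6,683.29
3 | $6,683.29 | $194.00 | $1,810.96 | $5,066.33
4 | $5,066.33 | $147.00 | $2,185.87 | $3,027.46
5 | $3,027.46 | $88.00 | $2,560.78 | $554.68

$554.68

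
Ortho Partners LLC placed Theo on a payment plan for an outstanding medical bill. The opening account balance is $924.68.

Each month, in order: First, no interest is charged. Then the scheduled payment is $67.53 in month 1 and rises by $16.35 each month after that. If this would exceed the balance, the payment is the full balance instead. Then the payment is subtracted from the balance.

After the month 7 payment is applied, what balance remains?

# | Opening | Payment | End bal
1 | $924.68 | $67.53 | $857.15
2 | $857.15 | $83.88 | $773.27
3 | $773.27 | $100.23 | $673.04
4 | $673.04 | $116.58 | $556.46
5 | $556.46 | $132.93 | $423.53
6 | $423.53 | $149.28 | $274.25
7 | $274.25 | $165.63 | $108.62

$108.62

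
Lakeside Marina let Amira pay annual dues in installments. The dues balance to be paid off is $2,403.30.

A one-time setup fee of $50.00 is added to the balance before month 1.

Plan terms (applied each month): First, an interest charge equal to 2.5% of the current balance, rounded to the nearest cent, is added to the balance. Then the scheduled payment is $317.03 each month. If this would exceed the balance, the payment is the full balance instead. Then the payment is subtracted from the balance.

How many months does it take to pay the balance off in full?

# | Opening | Interest | Payment | End bal
1 | $2,453.30 | $61.33 | $317.03 | $2,197.60
2 | $2,197.60 | $54.94 | $317.03 | $1,935.51
3 | $1,935.51 | $48.39 | $317.03 | $1,666.87
4 | $1,666.87 | $41.67 | $317.03 | $1,391.51
5 | $1,391.51 | $34.79 | $317.03 | $1,109.27
6 | $1,109.27 | $27.73 | $317.03 | $819.97
7 | $819.97 | $20.50 | $317.03 | $523.44
8 | $523.44 | $13.09 | $317.03 | $219.50
9 | $219.50 | $5.49 | $224.99 | $0.00
Balance reaches $0.00 in month 9.

9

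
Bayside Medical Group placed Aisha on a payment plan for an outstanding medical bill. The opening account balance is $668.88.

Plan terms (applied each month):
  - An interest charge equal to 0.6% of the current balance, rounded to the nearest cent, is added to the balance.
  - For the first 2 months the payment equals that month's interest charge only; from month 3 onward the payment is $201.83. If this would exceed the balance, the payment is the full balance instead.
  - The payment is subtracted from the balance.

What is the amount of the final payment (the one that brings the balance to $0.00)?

$72.29

Month 1: opening $668.88; interest $4.01 → $672.89; payment $4.01; balance $668.88
Month 2: opening $668.88; interest $4.01 → $672.89; payment $4.01; balance $668.88
Month 3: opening $668.88; interest $4.01 → $672.89; payment $201.83; balance $471.06
Month 4: opening $471.06; interest $2.83 → $473.89; payment $201.83; balance $272.06
Month 5: opening $272.06; interest $1.63 → $273.69; payment $201.83; balance $71.86
Month 6: opening $71.86; interest $0.43 → $72.29; payment $72.29; balance $0.00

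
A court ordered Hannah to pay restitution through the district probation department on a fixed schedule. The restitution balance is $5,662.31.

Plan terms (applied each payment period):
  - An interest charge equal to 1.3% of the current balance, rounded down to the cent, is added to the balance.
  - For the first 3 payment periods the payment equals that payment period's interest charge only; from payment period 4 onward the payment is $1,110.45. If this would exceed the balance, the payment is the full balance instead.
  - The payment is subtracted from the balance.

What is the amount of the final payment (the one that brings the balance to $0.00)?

# | Opening | Interest | Payment | End bal
1 | $5,662.31 | $73.61 | $73.61 | $5,662.31
2 | $5,662.31 | $73.61 | $73.61 | $5,662.31
3 | $5,662.31 | $73.61 | $73.61 | $5,662.31
4 | $5,662.31 | $73.61 | $1,110.45 | $4,625.47
5 | $4,625.47 | $60.13 | $1,110.45 | $3,575.15
6 | $3,575.15 | $46.47 | $1,110.45 | $2,511.17
7 | $2,511.17 | $32.64 | $1,110.45 | $1,433.36
8 | $1,433.36 | $18.63 | $1,110.45 | $341.54
9 | $341.54 | $4.44 | $345.98 | $0.00

$345.98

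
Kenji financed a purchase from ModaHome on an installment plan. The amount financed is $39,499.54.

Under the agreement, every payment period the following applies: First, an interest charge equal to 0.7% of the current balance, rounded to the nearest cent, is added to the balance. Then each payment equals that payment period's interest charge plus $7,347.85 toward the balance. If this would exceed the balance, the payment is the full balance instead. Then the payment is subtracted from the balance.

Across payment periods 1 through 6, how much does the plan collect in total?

Payment period 1: opening $39,499.54; interest $276.50 → $39,776.04; payment $7,624.35; balance $32,151.69
Payment period 2: opening $32,151.69; interest $225.06 → $32,376.75; payment $7,572.91; balance $24,803.84
Payment period 3: opening $24,803.84; interest $173.63 → $24,977.47; payment $7,521.48; balance $17,455.99
Payment period 4: opening $17,455.99; interest $122.19 → $17,578.18; payment $7,470.04; balance $10,108.14
Payment period 5: opening $10,108.14; interest $70.76 → $10,178.90; payment $7,418.61; balance $2,760.29
Payment period 6: opening $2,760.29; interest $19.32 → $2,779.61; payment $2,779.61; balance $0.00
Total paid: $40,387.00

$40,387.00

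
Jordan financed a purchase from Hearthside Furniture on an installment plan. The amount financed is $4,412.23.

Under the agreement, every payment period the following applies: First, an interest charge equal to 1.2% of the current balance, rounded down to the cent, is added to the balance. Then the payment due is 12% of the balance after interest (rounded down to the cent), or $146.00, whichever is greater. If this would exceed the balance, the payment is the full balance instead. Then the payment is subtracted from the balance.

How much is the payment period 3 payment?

Payment period 1: $4,412.23 +$52.94 interest = $4,465.17; pay $535.82 → $3,929.35
Payment period 2: $3,929.35 +$47.15 interest = $3,976.50; pay $477.18 → $3,499.32
Payment period 3: $3,499.32 +$41.99 interest = $3,541.31; pay $424.95 → $3,116.36

$424.95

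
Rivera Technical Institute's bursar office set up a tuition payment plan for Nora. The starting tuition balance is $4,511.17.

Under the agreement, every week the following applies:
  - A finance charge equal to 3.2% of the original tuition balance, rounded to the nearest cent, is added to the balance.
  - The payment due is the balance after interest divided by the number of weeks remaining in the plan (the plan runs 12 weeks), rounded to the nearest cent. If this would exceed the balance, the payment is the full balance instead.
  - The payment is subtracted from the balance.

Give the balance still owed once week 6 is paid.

# | Opening | Interest | Payment | End bal
1 | $4,511.17 | $144.36 | $387.96 | $4,267.57
2 | $4,267.57 | $144.36 | $401.08 | $4,010.85
3 | $4,010.85 | $144.36 | $415.52 | $3,739.69
4 | $3,739.69 | $144.36 | $431.56 | $3,452.49
5 | $3,452.49 | $144.36 | $449.61 | $3,147.24
6 | $3,147.24 | $144.36 | $470.23 | $2,821.37

$2,821.37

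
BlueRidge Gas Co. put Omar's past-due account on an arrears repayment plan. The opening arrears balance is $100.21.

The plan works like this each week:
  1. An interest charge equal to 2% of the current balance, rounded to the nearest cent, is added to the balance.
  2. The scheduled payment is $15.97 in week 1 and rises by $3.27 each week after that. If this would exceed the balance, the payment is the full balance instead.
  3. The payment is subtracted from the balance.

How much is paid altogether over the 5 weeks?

Week 1: $100.21 +$2.00 interest = $102.21; pay $15.97 → $86.24
Week 2: $86.24 +$1.72 interest = $87.96; pay $19.24 → $68.72
Week 3: $68.72 +$1.37 interest = $70.09; pay $22.51 → $47.58
Week 4: $47.58 +$0.95 interest = $48.53; pay $25.78 → $22.75
Week 5: $22.75 +$0.46 interest = $23.21; pay $23.21 → $0.00
Total paid: $106.71

$106.71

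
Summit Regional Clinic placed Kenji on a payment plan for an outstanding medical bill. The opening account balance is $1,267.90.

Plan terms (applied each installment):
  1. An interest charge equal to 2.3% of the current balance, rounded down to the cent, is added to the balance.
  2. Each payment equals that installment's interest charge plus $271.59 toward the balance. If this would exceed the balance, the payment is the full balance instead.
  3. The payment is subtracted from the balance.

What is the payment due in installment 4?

$282.01

Installment 1: $1,267.90 +$29.16 interest = $1,297.06; pay $300.75 → $996.31
Installment 2: $996.31 +$22.91 interest = $1,019.22; pay $294.50 → $724.72
Installment 3: $724.72 +$16.66 interest = $741.38; pay $288.25 → $453.13
Installment 4: $453.13 +$10.42 interest = $463.55; pay $282.01 → $181.54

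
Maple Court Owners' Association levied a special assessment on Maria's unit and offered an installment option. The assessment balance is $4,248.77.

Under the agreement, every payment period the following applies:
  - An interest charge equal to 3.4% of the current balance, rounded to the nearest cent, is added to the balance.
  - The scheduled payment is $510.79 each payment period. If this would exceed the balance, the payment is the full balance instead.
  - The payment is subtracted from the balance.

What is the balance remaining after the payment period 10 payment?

Payment period 1: opening $4,248.77; interest $144.46 → $4,393.23; payment $510.79; balance $3,882.44
Payment period 2: opening $3,882.44; interest $132.00 → $4,014.44; payment $510.79; balance $3,503.65
Payment period 3: opening $3,503.65; interest $119.12 → $3,622.77; payment $510.79; balance $3,111.98
Payment period 4: opening $3,111.98; interest $105.81 → $3,217.79; payment $510.79; balance $2,707.00
Payment period 5: opening $2,707.00; interest $92.04 → $2,799.04; payment $510.79; balance $2,288.25
Payment period 6: opening $2,288.25; interest $77.80 → $2,366.05; payment $510.79; balance $1,855.26
Payment period 7: opening $1,855.26; interest $63.08 → $1,918.34; payment $510.79; balance $1,407.55
Payment period 8: opening $1,407.55; interest $47.86 → $1,455.41; payment $510.79; balance $944.62
Payment period 9: opening $944.62; interest $32.12 → $976.74; payment $510.79; balance $465.95
Payment period 10: opening $465.95; interest $15.84 → $481.79; payment $481.79; balance $0.00

$0.00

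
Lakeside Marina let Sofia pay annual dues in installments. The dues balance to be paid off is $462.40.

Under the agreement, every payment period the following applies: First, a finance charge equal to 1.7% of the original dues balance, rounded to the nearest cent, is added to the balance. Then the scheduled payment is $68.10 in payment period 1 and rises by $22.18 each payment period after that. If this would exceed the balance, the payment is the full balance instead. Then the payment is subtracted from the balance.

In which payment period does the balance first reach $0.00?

# | Opening | Interest | Payment | End bal
1 | $462.40 | $7.86 | $68.10 | $402.16
2 | $402.16 | $7.86 | $90.28 | $319.74
3 | $319.74 | $7.86 | $112.46 | $215.14
4 | $215.14 | $7.86 | $134.64 | $88.36
5 | $88.36 | $7.86 | $96.22 | $0.00
Balance reaches $0.00 in payment period 5.

5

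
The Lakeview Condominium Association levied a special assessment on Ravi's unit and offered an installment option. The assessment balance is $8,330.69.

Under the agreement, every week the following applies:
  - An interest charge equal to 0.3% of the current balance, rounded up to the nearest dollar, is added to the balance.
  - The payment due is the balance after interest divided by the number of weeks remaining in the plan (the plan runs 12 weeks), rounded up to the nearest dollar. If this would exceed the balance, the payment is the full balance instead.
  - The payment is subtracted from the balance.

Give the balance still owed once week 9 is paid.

Week 1: opening $8,330.69; interest $25.00 → $8,355.69; payment $697.00; balance $7,658.69
Week 2: opening $7,658.69; interest $23.00 → $7,681.69; payment $699.00; balance $6,982.69
Week 3: opening $6,982.69; interest $21.00 → $7,003.69; payment $701.00; balance $6,302.69
Week 4: opening $6,302.69; interest $19.00 → $6,321.69; payment $703.00; balance $5,618.69
Week 5: opening $5,618.69; interest $17.00 → $5,635.69; payment $705.00; balance $4,930.69
Week 6: opening $4,930.69; interest $15.00 → $4,945.69; payment $707.00; balance $4,238.69
Week 7: opening $4,238.69; interest $13.00 → $4,251.69; payment $709.00; balance $3,542.69
Week 8: opening $3,542.69; interest $11.00 → $3,553.69; payment $711.00; balance $2,842.69
Week 9: opening $2,842.69; interest $9.00 → $2,851.69; payment $713.00; balance $2,138.69

$2,138.69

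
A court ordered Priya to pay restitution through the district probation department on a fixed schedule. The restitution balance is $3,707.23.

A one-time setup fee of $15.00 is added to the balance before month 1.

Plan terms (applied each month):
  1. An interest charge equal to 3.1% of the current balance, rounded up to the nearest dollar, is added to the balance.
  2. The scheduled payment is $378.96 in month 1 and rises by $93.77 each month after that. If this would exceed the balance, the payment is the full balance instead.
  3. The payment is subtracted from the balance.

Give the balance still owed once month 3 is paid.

$2,624.04

# | Opening | Interest | Payment | End bal
1 | $3,722.23 | $116.00 | $378.96 | $3,459.27
2 | $3,459.27 | $108.00 | $472.73 | $3,094.54
3 | $3,094.54 | $96.00 | $566.50 | $2,624.04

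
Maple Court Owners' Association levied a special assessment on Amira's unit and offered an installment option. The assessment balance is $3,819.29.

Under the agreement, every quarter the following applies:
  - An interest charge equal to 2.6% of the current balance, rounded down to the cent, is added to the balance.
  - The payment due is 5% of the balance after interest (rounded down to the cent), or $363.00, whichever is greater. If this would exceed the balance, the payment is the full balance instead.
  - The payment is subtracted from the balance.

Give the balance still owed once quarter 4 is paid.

Quarter 1: $3,819.29 +$99.30 interest = $3,918.59; pay $363.00 → $3,555.59
Quarter 2: $3,555.59 +$92.44 interest = $3,648.03; pay $363.00 → $3,285.03
Quarter 3: $3,285.03 +$85.41 interest = $3,370.44; pay $363.00 → $3,007.44
Quarter 4: $3,007.44 +$78.19 interest = $3,085.63; pay $363.00 → $2,722.63

$2,722.63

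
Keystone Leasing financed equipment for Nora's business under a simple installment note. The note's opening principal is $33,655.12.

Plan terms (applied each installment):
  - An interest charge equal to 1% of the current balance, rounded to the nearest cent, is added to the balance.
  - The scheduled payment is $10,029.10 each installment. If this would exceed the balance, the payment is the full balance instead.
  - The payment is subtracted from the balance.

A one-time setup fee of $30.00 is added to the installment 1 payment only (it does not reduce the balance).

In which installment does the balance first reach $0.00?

4

Installment 1: opening $33,655.12; interest $336.55 → $33,991.67; payment $10,029.10 (+ $30.00 fee); balance $23,962.57
Installment 2: opening $23,962.57; interest $239.63 → $24,202.20; payment $10,029.10; balance $14,173.10
Installment 3: opening $14,173.10; interest $141.73 → $14,314.83; payment $10,029.10; balance $4,285.73
Installment 4: opening $4,285.73; interest $42.86 → $4,328.59; payment $4,328.59; balance $0.00
Balance reaches $0.00 in installment 4.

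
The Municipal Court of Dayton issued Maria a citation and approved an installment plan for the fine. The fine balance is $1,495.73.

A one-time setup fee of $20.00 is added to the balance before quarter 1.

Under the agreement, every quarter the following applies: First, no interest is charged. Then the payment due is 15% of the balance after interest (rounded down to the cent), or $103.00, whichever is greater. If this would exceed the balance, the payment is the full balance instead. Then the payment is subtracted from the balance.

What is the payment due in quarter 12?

Quarter 1: $1,515.73 − $227.35 → $1,288.38
Quarter 2: $1,288.38 − $193.25 → $1,095.13
Quarter 3: $1,095.13 − $164.26 → $930.87
Quarter 4: $930.87 − $139.63 → $791.24
Quarter 5: $791.24 − $118.68 → $672.56
Quarter 6: $672.56 − $103.00 → $569.56
Quarter 7: $569.56 − $103.00 → $466.56
Quarter 8: $466.56 − $103.00 → $363.56
Quarter 9: $363.56 − $103.00 → $260.56
Quarter 10: $260.56 − $103.00 → $157.56
Quarter 11: $157.56 − $103.00 → $54.56
Quarter 12: $54.56 − $54.56 → $0.00

$54.56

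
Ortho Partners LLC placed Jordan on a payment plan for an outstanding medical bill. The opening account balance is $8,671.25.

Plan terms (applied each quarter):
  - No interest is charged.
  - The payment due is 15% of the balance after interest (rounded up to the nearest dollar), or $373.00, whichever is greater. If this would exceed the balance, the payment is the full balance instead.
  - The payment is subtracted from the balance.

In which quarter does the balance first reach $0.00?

# | Opening | Payment | End bal
1 | $8,671.25 | $1,301.00 | $7,370.25
2 | $7,370.25 | $1,106.00 | $6,264.25
3 | $6,264.25 | $940.00 | $5,324.25
4 | $5,324.25 | $799.00 | $4,525.25
5 | $4,525.25 | $679.00 | $3,846.25
6 | $3,846.25 | $577.00 | $3,269.25
7 | $3,269.25 | $491.00 | $2,778.25
8 | $2,778.25 | $417.00 | $2,361.25
9 | $2,361.25 | $373.00 | $1,988.25
10 | $1,988.25 | $373.00 | $1,615.25
11 | $1,615.25 | $373.00 | $1,242.25
12 | $1,242.25 | $373.00 | $869.25
13 | $869.25 | $373.00 | $496.25
14 | $496.25 | $373.00 | $123.25
15 | $123.25 | $123.25 | $0.00
Balance reaches $0.00 in quarter 15.

15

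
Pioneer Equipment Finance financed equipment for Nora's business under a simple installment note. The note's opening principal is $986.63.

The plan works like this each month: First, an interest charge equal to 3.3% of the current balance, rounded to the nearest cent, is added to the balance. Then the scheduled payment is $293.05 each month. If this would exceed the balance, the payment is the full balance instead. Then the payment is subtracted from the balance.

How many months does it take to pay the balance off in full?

Month 1: $986.63 +$32.56 interest = $1,019.19; pay $293.05 → $726.14
Month 2: $726.14 +$23.96 interest = $750.10; pay $293.05 → $457.05
Month 3: $457.05 +$15.08 interest = $472.13; pay $293.05 → $179.08
Month 4: $179.08 +$5.91 interest = $184.99; pay $184.99 → $0.00
Balance reaches $0.00 in month 4.

4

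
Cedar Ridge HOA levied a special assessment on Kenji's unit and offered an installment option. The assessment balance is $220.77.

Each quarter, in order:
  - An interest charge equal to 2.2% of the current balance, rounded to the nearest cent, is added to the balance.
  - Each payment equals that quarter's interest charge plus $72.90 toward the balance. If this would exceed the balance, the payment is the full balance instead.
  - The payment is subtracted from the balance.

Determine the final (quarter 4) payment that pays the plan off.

$2.12

# | Opening | Interest | Payment | End bal
1 | $220.77 | $4.86 | $77.76 | $147.87
2 | $147.87 | $3.25 | $76.15 | $74.97
3 | $74.97 | $1.65 | $74.55 | $2.07
4 | $2.07 | $0.05 | $2.12 | $0.00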